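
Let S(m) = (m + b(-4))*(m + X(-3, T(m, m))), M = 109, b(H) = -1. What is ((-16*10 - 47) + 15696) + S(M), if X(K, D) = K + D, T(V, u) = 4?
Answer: 27369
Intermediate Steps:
X(K, D) = D + K
S(m) = (1 + m)*(-1 + m) (S(m) = (m - 1)*(m + (4 - 3)) = (-1 + m)*(m + 1) = (-1 + m)*(1 + m) = (1 + m)*(-1 + m))
((-16*10 - 47) + 15696) + S(M) = ((-16*10 - 47) + 15696) + (-1 + 109²) = ((-160 - 47) + 15696) + (-1 + 11881) = (-207 + 15696) + 11880 = 15489 + 11880 = 27369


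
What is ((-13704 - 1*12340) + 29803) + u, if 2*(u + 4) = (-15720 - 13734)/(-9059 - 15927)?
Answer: 93837157/24986 ≈ 3755.6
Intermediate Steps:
u = -85217/24986 (u = -4 + ((-15720 - 13734)/(-9059 - 15927))/2 = -4 + (-29454/(-24986))/2 = -4 + (-29454*(-1/24986))/2 = -4 + (½)*(14727/12493) = -4 + 14727/24986 = -85217/24986 ≈ -3.4106)
((-13704 - 1*12340) + 29803) + u = ((-13704 - 1*12340) + 29803) - 85217/24986 = ((-13704 - 12340) + 29803) - 85217/24986 = (-26044 + 29803) - 85217/24986 = 3759 - 85217/24986 = 93837157/24986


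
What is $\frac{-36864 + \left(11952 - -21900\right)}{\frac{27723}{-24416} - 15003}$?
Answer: $\frac{24513664}{122113657} \approx 0.20074$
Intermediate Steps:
$\frac{-36864 + \left(11952 - -21900\right)}{\frac{27723}{-24416} - 15003} = \frac{-36864 + \left(11952 + 21900\right)}{27723 \left(- \frac{1}{24416}\right) - 15003} = \frac{-36864 + 33852}{- \frac{27723}{24416} - 15003} = - \frac{3012}{- \frac{366340971}{24416}} = \left(-3012\right) \left(- \frac{24416}{366340971}\right) = \frac{24513664}{122113657}$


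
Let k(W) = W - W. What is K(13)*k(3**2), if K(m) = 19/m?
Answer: 0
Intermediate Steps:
k(W) = 0
K(13)*k(3**2) = (19/13)*0 = 0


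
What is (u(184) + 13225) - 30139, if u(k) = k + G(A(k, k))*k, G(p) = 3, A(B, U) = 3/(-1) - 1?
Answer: -16178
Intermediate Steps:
A(B, U) = -4 (A(B, U) = 3*(-1) - 1 = -3 - 1 = -4)
u(k) = 4*k (u(k) = k + 3*k = 4*k)
(u(184) + 13225) - 30139 = (4*184 + 13225) - 30139 = (736 + 13225) - 30139 = 13961 - 30139 = -16178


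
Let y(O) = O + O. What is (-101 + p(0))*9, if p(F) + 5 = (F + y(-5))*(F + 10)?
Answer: -1854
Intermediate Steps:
y(O) = 2*O
p(F) = -5 + (-10 + F)*(10 + F) (p(F) = -5 + (F + 2*(-5))*(F + 10) = -5 + (F - 10)*(10 + F) = -5 + (-10 + F)*(10 + F))
(-101 + p(0))*9 = (-101 + (-105 + 0²))*9 = (-101 + (-105 + 0))*9 = (-101 - 105)*9 = -206*9 = -1854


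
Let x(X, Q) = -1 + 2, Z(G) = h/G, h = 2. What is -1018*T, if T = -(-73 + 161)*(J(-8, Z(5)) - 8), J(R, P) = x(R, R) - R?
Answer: 89584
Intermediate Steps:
Z(G) = 2/G
x(X, Q) = 1
J(R, P) = 1 - R
T = -88 (T = -(-73 + 161)*((1 - 1*(-8)) - 8) = -88*((1 + 8) - 8) = -88*(9 - 8) = -88 ≈ -88.000)
-1018*T = -1018*(-88) = 89584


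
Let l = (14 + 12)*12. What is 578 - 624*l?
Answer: -194110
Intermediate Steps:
l = 312 (l = 26*12 = 312)
578 - 624*l = 578 - 624*312 = 578 - 194688 = -194110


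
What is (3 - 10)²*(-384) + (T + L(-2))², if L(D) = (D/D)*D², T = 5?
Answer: -18735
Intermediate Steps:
L(D) = D² (L(D) = 1*D² = D²)
(3 - 10)²*(-384) + (T + L(-2))² = (3 - 10)²*(-384) + (5 + (-2)²)² = (-7)²*(-384) + (5 + 4)² = 49*(-384) + 9² = -18816 + 81 = -18735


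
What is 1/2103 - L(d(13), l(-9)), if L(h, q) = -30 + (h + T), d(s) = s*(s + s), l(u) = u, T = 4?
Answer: -656135/2103 ≈ -312.00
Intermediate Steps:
d(s) = 2*s**2 (d(s) = s*(2*s) = 2*s**2)
L(h, q) = -26 + h (L(h, q) = -30 + (h + 4) = -30 + (4 + h) = -26 + h)
1/2103 - L(d(13), l(-9)) = 1/2103 - (-26 + 2*13**2) = 1/2103 - (-26 + 2*169) = 1/2103 - (-26 + 338) = 1/2103 - 1*312 = 1/2103 - 312 = -656135/2103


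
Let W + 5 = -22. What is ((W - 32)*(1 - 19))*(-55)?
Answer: -58410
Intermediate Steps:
W = -27 (W = -5 - 22 = -27)
((W - 32)*(1 - 19))*(-55) = ((-27 - 32)*(1 - 19))*(-55) = -59*(-18)*(-55) = 1062*(-55) = -58410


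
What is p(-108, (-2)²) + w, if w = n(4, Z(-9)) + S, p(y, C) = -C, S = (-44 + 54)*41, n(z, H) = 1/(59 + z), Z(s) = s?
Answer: 25579/63 ≈ 406.02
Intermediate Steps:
S = 410 (S = 10*41 = 410)
w = 25831/63 (w = 1/(59 + 4) + 410 = 1/63 + 410 = 25831/63 ≈ 410.02)
p(-108, (-2)²) + w = -1*(-2)² + 25831/63 = -1*4 + 25831/63 = -4 + 25831/63 = 25579/63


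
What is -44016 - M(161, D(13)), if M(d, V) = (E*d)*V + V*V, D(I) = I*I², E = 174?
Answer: -66417583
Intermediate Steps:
D(I) = I³
M(d, V) = V² + 174*V*d (M(d, V) = (174*d)*V + V*V = 174*V*d + V² = V² + 174*V*d)
-44016 - M(161, D(13)) = -44016 - 13³*(13³ + 174*161) = -44016 - 2197*(2197 + 28014) = -44016 - 2197*30211 = -44016 - 1*66373567 = -44016 - 66373567 = -66417583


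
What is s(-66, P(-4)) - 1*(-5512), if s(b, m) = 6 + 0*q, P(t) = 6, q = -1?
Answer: 5518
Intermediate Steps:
s(b, m) = 6 (s(b, m) = 6 + 0*(-1) = 6 + 0 = 6)
s(-66, P(-4)) - 1*(-5512) = 6 - 1*(-5512) = 6 + 5512 = 5518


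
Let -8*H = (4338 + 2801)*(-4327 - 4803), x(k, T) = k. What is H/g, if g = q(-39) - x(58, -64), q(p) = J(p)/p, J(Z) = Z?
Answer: -32589535/228 ≈ -1.4294e+5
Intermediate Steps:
H = 32589535/4 (H = -(4338 + 2801)*(-4327 - 4803)/8 = -7139*(-9130)/8 = -1/8*(-65179070) = 32589535/4 ≈ 8.1474e+6)
q(p) = 1 (q(p) = p/p = 1)
g = -57 (g = 1 - 1*58 = 1 - 58 = -57)
H/g = (32589535/4)/(-57) = (32589535/4)*(-1/57) = -32589535/228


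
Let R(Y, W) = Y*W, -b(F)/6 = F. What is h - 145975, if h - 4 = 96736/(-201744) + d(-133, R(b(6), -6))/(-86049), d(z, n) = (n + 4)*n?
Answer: -5865869016835/40184883 ≈ -1.4597e+5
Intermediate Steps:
b(F) = -6*F
R(Y, W) = W*Y
d(z, n) = n*(4 + n) (d(z, n) = (4 + n)*n = n*(4 + n))
h = 119279090/40184883 (h = 4 + (96736/(-201744) + ((-(-36)*6)*(4 - (-36)*6))/(-86049)) = 4 + (96736*(-1/201744) + ((-6*(-36))*(4 - 6*(-36)))*(-1/86049)) = 4 + (-6046/12609 + (216*(4 + 216))*(-1/86049)) = 4 + (-6046/12609 + (216*220)*(-1/86049)) = 4 + (-6046/12609 + 47520*(-1/86049)) = 4 + (-6046/12609 - 1760/3187) = 4 - 41460442/40184883 = 119279090/40184883 ≈ 2.9683)
h - 145975 = 119279090/40184883 - 145975 = -5865869016835/40184883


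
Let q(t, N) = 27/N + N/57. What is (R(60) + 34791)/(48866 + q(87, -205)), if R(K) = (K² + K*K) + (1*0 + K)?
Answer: 491365935/570955646 ≈ 0.86060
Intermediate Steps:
q(t, N) = 27/N + N/57 (q(t, N) = 27/N + N*(1/57) = 27/N + N/57)
R(K) = K + 2*K² (R(K) = (K² + K²) + (0 + K) = 2*K² + K = K + 2*K²)
(R(60) + 34791)/(48866 + q(87, -205)) = (60*(1 + 2*60) + 34791)/(48866 + (27/(-205) + (1/57)*(-205))) = (60*(1 + 120) + 34791)/(48866 + (27*(-1/205) - 205/57)) = (60*121 + 34791)/(48866 + (-27/205 - 205/57)) = (7260 + 34791)/(48866 - 43564/11685) = 42051/(570955646/11685) = 42051*(11685/570955646) = 491365935/570955646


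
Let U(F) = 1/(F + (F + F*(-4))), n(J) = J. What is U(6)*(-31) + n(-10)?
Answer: -89/12 ≈ -7.4167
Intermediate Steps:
U(F) = -1/(2*F) (U(F) = 1/(F + (F - 4*F)) = 1/(F - 3*F) = 1/(-2*F) = -1/(2*F))
U(6)*(-31) + n(-10) = -½/6*(-31) - 10 = -½*⅙*(-31) - 10 = -1/12*(-31) - 10 = 31/12 - 10 = -89/12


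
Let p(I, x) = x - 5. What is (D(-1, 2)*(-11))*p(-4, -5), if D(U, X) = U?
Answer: -110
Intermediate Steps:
p(I, x) = -5 + x
(D(-1, 2)*(-11))*p(-4, -5) = (-1*(-11))*(-5 - 5) = 11*(-10) = -110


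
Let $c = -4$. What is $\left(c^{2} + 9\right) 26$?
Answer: $650$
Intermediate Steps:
$\left(c^{2} + 9\right) 26 = \left(\left(-4\right)^{2} + 9\right) 26 = \left(16 + 9\right) 26 = 25 \cdot 26 = 650$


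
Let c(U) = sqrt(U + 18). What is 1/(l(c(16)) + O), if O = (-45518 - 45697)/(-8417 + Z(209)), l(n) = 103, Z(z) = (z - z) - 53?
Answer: 1694/192725 ≈ 0.0087897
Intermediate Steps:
Z(z) = -53 (Z(z) = 0 - 53 = -53)
c(U) = sqrt(18 + U)
O = 18243/1694 (O = (-45518 - 45697)/(-8417 - 53) = -91215/(-8470) = -91215*(-1/8470) = 18243/1694 ≈ 10.769)
1/(l(c(16)) + O) = 1/(103 + 18243/1694) = 1/(192725/1694) = 1694/192725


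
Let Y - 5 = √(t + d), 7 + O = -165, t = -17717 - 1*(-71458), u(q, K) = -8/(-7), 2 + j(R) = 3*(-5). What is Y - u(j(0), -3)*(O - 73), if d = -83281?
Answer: 285 + 2*I*√7385 ≈ 285.0 + 171.87*I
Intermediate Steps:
j(R) = -17 (j(R) = -2 + 3*(-5) = -2 - 15 = -17)
u(q, K) = 8/7 (u(q, K) = -8*(-⅐) = 8/7)
t = 53741 (t = -17717 + 71458 = 53741)
O = -172 (O = -7 - 165 = -172)
Y = 5 + 2*I*√7385 (Y = 5 + √(53741 - 83281) = 5 + √(-29540) = 5 + 2*I*√7385 ≈ 5.0 + 171.87*I)
Y - u(j(0), -3)*(O - 73) = (5 + 2*I*√7385) - 8*(-172 - 73)/7 = (5 + 2*I*√7385) - 8*(-245)/7 = (5 + 2*I*√7385) - 1*(-280) = (5 + 2*I*√7385) + 280 = 285 + 2*I*√7385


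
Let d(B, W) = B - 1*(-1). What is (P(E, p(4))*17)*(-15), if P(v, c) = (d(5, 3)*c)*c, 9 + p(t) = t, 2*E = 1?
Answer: -38250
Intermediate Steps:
d(B, W) = 1 + B (d(B, W) = B + 1 = 1 + B)
E = 1/2 (E = (1/2)*1 = 1/2 ≈ 0.50000)
p(t) = -9 + t
P(v, c) = 6*c**2 (P(v, c) = ((1 + 5)*c)*c = (6*c)*c = 6*c**2)
(P(E, p(4))*17)*(-15) = ((6*(-9 + 4)**2)*17)*(-15) = ((6*(-5)**2)*17)*(-15) = ((6*25)*17)*(-15) = (150*17)*(-15) = 2550*(-15) = -38250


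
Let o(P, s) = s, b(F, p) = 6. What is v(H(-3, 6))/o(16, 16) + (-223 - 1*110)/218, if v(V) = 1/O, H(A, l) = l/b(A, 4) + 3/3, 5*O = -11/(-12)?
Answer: -5691/4796 ≈ -1.1866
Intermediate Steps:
O = 11/60 (O = (-11/(-12))/5 = (-11*(-1/12))/5 = (⅕)*(11/12) = 11/60 ≈ 0.18333)
H(A, l) = 1 + l/6 (H(A, l) = l/6 + 3/3 = l*(⅙) + 3*(⅓) = l/6 + 1 = 1 + l/6)
v(V) = 60/11 (v(V) = 1/(11/60) = 60/11)
v(H(-3, 6))/o(16, 16) + (-223 - 1*110)/218 = (60/11)/16 + (-223 - 1*110)/218 = (60/11)*(1/16) + (-223 - 110)*(1/218) = 15/44 - 333*1/218 = 15/44 - 333/218 = -5691/4796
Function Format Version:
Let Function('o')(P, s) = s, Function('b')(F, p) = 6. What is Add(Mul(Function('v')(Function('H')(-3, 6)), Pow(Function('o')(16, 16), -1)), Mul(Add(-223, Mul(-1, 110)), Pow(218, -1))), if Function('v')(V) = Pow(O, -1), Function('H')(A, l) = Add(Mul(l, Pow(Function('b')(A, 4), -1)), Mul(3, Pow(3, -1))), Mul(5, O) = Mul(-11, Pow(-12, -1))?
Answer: Rational(-5691, 4796) ≈ -1.1866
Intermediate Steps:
O = Rational(11, 60) (O = Mul(Rational(1, 5), Mul(-11, Pow(-12, -1))) = Mul(Rational(1, 5), Mul(-11, Rational(-1, 12))) = Mul(Rational(1, 5), Rational(11, 12)) = Rational(11, 60) ≈ 0.18333)
Function('H')(A, l) = Add(1, Mul(Rational(1, 6), l)) (Function('H')(A, l) = Add(Mul(l, Pow(6, -1)), Mul(3, Pow(3, -1))) = Add(Mul(l, Rational(1, 6)), Mul(3, Rational(1, 3))) = Add(Mul(Rational(1, 6), l), 1) = Add(1, Mul(Rational(1, 6), l)))
Function('v')(V) = Rational(60, 11) (Function('v')(V) = Pow(Rational(11, 60), -1) = Rational(60, 11))
Add(Mul(Function('v')(Function('H')(-3, 6)), Pow(Function('o')(16, 16), -1)), Mul(Add(-223, Mul(-1, 110)), Pow(218, -1))) = Add(Mul(Rational(60, 11), Pow(16, -1)), Mul(Add(-223, Mul(-1, 110)), Pow(218, -1))) = Add(Mul(Rational(60, 11), Rational(1, 16)), Mul(Add(-223, -110), Rational(1, 218))) = Add(Rational(15, 44), Mul(-333, Rational(1, 218))) = Add(Rational(15, 44), Rational(-333, 218)) = Rational(-5691, 4796)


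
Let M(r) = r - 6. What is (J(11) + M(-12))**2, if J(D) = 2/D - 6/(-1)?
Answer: 16900/121 ≈ 139.67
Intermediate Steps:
M(r) = -6 + r
J(D) = 6 + 2/D (J(D) = 2/D - 6*(-1) = 2/D + 6 = 6 + 2/D)
(J(11) + M(-12))**2 = ((6 + 2/11) + (-6 - 12))**2 = ((6 + 2*(1/11)) - 18)**2 = ((6 + 2/11) - 18)**2 = (68/11 - 18)**2 = (-130/11)**2 = 16900/121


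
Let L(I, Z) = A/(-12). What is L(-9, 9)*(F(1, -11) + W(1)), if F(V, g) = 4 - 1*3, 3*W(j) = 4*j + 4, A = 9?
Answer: -11/4 ≈ -2.7500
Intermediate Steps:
L(I, Z) = -3/4 (L(I, Z) = 9/(-12) = 9*(-1/12) = -3/4)
W(j) = 4/3 + 4*j/3 (W(j) = (4*j + 4)/3 = (4 + 4*j)/3 = 4/3 + 4*j/3)
F(V, g) = 1 (F(V, g) = 4 - 3 = 1)
L(-9, 9)*(F(1, -11) + W(1)) = -3*(1 + (4/3 + (4/3)*1))/4 = -3*(1 + (4/3 + 4/3))/4 = -3*(1 + 8/3)/4 = -3/4*11/3 = -11/4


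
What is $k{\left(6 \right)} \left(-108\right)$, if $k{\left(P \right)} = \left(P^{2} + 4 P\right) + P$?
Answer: $-7128$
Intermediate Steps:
$k{\left(P \right)} = P^{2} + 5 P$
$k{\left(6 \right)} \left(-108\right) = 6 \left(5 + 6\right) \left(-108\right) = 6 \cdot 11 \left(-108\right) = 66 \left(-108\right) = -7128$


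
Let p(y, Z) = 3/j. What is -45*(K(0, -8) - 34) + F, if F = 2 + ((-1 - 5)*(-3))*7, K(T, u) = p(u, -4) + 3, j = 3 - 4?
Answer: 1658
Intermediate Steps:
j = -1
p(y, Z) = -3 (p(y, Z) = 3/(-1) = 3*(-1) = -3)
K(T, u) = 0 (K(T, u) = -3 + 3 = 0)
F = 128 (F = 2 - 6*(-3)*7 = 2 + 18*7 = 2 + 126 = 128)
-45*(K(0, -8) - 34) + F = -45*(0 - 34) + 128 = -45*(-34) + 128 = 1530 + 128 = 1658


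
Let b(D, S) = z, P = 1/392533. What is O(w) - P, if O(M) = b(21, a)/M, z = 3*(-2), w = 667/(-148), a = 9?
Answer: 348568637/261819511 ≈ 1.3313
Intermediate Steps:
P = 1/392533 ≈ 2.5476e-6
w = -667/148 (w = 667*(-1/148) = -667/148 ≈ -4.5068)
z = -6
b(D, S) = -6
O(M) = -6/M
O(w) - P = -6/(-667/148) - 1*1/392533 = -6*(-148/667) - 1/392533 = 888/667 - 1/392533 = 348568637/261819511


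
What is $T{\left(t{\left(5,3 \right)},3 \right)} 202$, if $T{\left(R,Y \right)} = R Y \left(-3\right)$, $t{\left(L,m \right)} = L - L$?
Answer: $0$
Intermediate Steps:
$t{\left(L,m \right)} = 0$
$T{\left(R,Y \right)} = - 3 R Y$
$T{\left(t{\left(5,3 \right)},3 \right)} 202 = \left(-3\right) 0 \cdot 3 \cdot 202 = 0 \cdot 202 = 0$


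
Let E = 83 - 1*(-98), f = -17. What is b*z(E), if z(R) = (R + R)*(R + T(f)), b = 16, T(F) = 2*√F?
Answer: 1048352 + 11584*I*√17 ≈ 1.0484e+6 + 47762.0*I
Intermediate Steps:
E = 181 (E = 83 + 98 = 181)
z(R) = 2*R*(R + 2*I*√17) (z(R) = (R + R)*(R + 2*√(-17)) = (2*R)*(R + 2*(I*√17)) = (2*R)*(R + 2*I*√17) = 2*R*(R + 2*I*√17))
b*z(E) = 16*(2*181*(181 + 2*I*√17)) = 16*(65522 + 724*I*√17) = 1048352 + 11584*I*√17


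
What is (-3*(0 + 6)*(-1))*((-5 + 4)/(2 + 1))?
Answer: -6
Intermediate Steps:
(-3*(0 + 6)*(-1))*((-5 + 4)/(2 + 1)) = (-18*(-1))*(-1/3) = (-3*(-6))*(-1*⅓) = 18*(-⅓) = -6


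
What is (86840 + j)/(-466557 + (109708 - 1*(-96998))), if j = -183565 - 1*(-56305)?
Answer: 40420/259851 ≈ 0.15555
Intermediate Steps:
j = -127260 (j = -183565 + 56305 = -127260)
(86840 + j)/(-466557 + (109708 - 1*(-96998))) = (86840 - 127260)/(-466557 + (109708 - 1*(-96998))) = -40420/(-466557 + (109708 + 96998)) = -40420/(-466557 + 206706) = -40420/(-259851) = -40420*(-1/259851) = 40420/259851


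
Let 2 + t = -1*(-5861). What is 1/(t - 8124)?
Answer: -1/2265 ≈ -0.00044150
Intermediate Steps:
t = 5859 (t = -2 - 1*(-5861) = -2 + 5861 = 5859)
1/(t - 8124) = 1/(5859 - 8124) = 1/(-2265) = -1/2265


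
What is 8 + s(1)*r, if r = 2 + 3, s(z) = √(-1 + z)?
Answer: 8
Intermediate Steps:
r = 5
8 + s(1)*r = 8 + √(-1 + 1)*5 = 8 + √0*5 = 8 + 0*5 = 8 + 0 = 8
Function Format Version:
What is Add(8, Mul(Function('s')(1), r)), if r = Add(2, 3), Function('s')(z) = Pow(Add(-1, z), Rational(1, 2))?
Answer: 8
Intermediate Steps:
r = 5
Add(8, Mul(Function('s')(1), r)) = Add(8, Mul(Pow(Add(-1, 1), Rational(1, 2)), 5)) = Add(8, Mul(Pow(0, Rational(1, 2)), 5)) = Add(8, Mul(0, 5)) = Add(8, 0) = 8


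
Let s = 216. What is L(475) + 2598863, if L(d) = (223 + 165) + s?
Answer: 2599467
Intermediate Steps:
L(d) = 604 (L(d) = (223 + 165) + 216 = 388 + 216 = 604)
L(475) + 2598863 = 604 + 2598863 = 2599467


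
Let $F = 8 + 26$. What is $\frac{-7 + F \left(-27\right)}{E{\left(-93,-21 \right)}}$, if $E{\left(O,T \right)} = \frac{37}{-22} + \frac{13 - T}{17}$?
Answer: $- \frac{20350}{7} \approx -2907.1$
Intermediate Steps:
$F = 34$
$E{\left(O,T \right)} = - \frac{343}{374} - \frac{T}{17}$ ($E{\left(O,T \right)} = 37 \left(- \frac{1}{22}\right) + \left(13 - T\right) \frac{1}{17} = - \frac{37}{22} - \left(- \frac{13}{17} + \frac{T}{17}\right) = - \frac{343}{374} - \frac{T}{17}$)
$\frac{-7 + F \left(-27\right)}{E{\left(-93,-21 \right)}} = \frac{-7 + 34 \left(-27\right)}{- \frac{343}{374} - - \frac{21}{17}} = \frac{-7 - 918}{- \frac{343}{374} + \frac{21}{17}} = - \frac{925}{\frac{7}{22}} = \left(-925\right) \frac{22}{7} = - \frac{20350}{7}$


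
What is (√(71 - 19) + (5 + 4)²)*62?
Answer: 5022 + 124*√13 ≈ 5469.1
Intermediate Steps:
(√(71 - 19) + (5 + 4)²)*62 = (√52 + 9²)*62 = (2*√13 + 81)*62 = (81 + 2*√13)*62 = 5022 + 124*√13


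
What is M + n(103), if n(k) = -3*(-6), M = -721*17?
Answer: -12239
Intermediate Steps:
M = -12257
n(k) = 18
M + n(103) = -12257 + 18 = -12239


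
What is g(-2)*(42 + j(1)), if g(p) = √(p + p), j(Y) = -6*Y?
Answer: 72*I ≈ 72.0*I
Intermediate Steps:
g(p) = √2*√p (g(p) = √(2*p) = √2*√p)
g(-2)*(42 + j(1)) = (√2*√(-2))*(42 - 6*1) = (√2*(I*√2))*(42 - 6) = (2*I)*36 = 72*I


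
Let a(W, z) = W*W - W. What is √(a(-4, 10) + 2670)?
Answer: √2690 ≈ 51.865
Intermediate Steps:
a(W, z) = W² - W
√(a(-4, 10) + 2670) = √(-4*(-1 - 4) + 2670) = √(-4*(-5) + 2670) = √(20 + 2670) = √2690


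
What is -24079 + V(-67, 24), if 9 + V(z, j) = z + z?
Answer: -24222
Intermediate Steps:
V(z, j) = -9 + 2*z (V(z, j) = -9 + (z + z) = -9 + 2*z)
-24079 + V(-67, 24) = -24079 + (-9 + 2*(-67)) = -24079 + (-9 - 134) = -24079 - 143 = -24222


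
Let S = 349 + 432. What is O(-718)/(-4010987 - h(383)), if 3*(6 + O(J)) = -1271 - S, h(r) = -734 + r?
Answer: 345/2005318 ≈ 0.00017204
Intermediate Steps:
S = 781
O(J) = -690 (O(J) = -6 + (-1271 - 1*781)/3 = -6 + (-1271 - 781)/3 = -6 + (⅓)*(-2052) = -6 - 684 = -690)
O(-718)/(-4010987 - h(383)) = -690/(-4010987 - (-734 + 383)) = -690/(-4010987 - 1*(-351)) = -690/(-4010987 + 351) = -690/(-4010636) = -690*(-1/4010636) = 345/2005318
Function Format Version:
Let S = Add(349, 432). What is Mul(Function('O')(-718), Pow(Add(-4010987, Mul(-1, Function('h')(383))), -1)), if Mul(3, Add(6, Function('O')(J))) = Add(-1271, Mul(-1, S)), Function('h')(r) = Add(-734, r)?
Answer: Rational(345, 2005318) ≈ 0.00017204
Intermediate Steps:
S = 781
Function('O')(J) = -690 (Function('O')(J) = Add(-6, Mul(Rational(1, 3), Add(-1271, Mul(-1, 781)))) = Add(-6, Mul(Rational(1, 3), Add(-1271, -781))) = Add(-6, Mul(Rational(1, 3), -2052)) = Add(-6, -684) = -690)
Mul(Function('O')(-718), Pow(Add(-4010987, Mul(-1, Function('h')(383))), -1)) = Mul(-690, Pow(Add(-4010987, Mul(-1, Add(-734, 383))), -1)) = Mul(-690, Pow(Add(-4010987, Mul(-1, -351)), -1)) = Mul(-690, Pow(Add(-4010987, 351), -1)) = Mul(-690, Pow(-4010636, -1)) = Mul(-690, Rational(-1, 4010636)) = Rational(345, 2005318)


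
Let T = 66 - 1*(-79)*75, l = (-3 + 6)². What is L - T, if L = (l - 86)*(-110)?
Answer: 2479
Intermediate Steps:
l = 9 (l = 3² = 9)
L = 8470 (L = (9 - 86)*(-110) = -77*(-110) = 8470)
T = 5991 (T = 66 + 79*75 = 66 + 5925 = 5991)
L - T = 8470 - 1*5991 = 8470 - 5991 = 2479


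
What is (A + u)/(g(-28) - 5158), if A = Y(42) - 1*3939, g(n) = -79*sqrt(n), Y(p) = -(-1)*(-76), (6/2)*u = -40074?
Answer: 44804967/13389856 - 1372467*I*sqrt(7)/13389856 ≈ 3.3462 - 0.27119*I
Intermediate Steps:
u = -13358 (u = (1/3)*(-40074) = -13358)
Y(p) = -76 (Y(p) = -1*76 = -76)
A = -4015 (A = -76 - 1*3939 = -76 - 3939 = -4015)
(A + u)/(g(-28) - 5158) = (-4015 - 13358)/(-158*I*sqrt(7) - 5158) = -17373/(-158*I*sqrt(7) - 5158) = -17373/(-5158 - 158*I*sqrt(7))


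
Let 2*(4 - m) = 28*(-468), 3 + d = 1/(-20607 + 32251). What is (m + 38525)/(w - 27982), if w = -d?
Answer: -524923164/325787477 ≈ -1.6112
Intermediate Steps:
d = -34931/11644 (d = -3 + 1/(-20607 + 32251) = -3 + 1/11644 = -34931/11644 ≈ -2.9999)
w = 34931/11644 (w = -1*(-34931/11644) = 34931/11644 ≈ 2.9999)
m = 6556 (m = 4 - 14*(-468) = 4 - ½*(-13104) = 4 + 6552 = 6556)
(m + 38525)/(w - 27982) = (6556 + 38525)/(34931/11644 - 27982) = 45081/(-325787477/11644) = 45081*(-11644/325787477) = -524923164/325787477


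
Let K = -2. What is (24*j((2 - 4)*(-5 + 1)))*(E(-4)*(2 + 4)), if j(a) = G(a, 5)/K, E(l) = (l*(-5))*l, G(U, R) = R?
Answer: 28800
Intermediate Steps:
E(l) = -5*l**2 (E(l) = (-5*l)*l = -5*l**2)
j(a) = -5/2 (j(a) = 5/(-2) = 5*(-1/2) = -5/2)
(24*j((2 - 4)*(-5 + 1)))*(E(-4)*(2 + 4)) = (24*(-5/2))*((-5*(-4)**2)*(2 + 4)) = -60*(-5*16)*6 = -(-4800)*6 = -60*(-480) = 28800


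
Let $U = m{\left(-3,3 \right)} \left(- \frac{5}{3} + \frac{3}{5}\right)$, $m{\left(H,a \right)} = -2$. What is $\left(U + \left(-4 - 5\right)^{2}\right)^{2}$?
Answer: $\frac{1555009}{225} \approx 6911.1$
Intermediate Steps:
$U = \frac{32}{15}$ ($U = - 2 \left(- \frac{5}{3} + \frac{3}{5}\right) = \left(-2\right) \left(- \frac{16}{15}\right) = \frac{32}{15} \approx 2.1333$)
$\left(U + \left(-4 - 5\right)^{2}\right)^{2} = \left(\frac{32}{15} + \left(-4 - 5\right)^{2}\right)^{2} = \left(\frac{32}{15} + \left(-9\right)^{2}\right)^{2} = \left(\frac{32}{15} + 81\right)^{2} = \left(\frac{1247}{15}\right)^{2} = \frac{1555009}{225}$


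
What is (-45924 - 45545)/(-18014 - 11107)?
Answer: 91469/29121 ≈ 3.1410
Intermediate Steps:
(-45924 - 45545)/(-18014 - 11107) = -91469/(-29121) = -91469*(-1/29121) = 91469/29121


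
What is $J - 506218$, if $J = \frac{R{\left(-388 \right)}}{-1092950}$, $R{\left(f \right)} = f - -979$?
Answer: $- \frac{553270963691}{1092950} \approx -5.0622 \cdot 10^{5}$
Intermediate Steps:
$R{\left(f \right)} = 979 + f$ ($R{\left(f \right)} = f + 979 = 979 + f$)
$J = - \frac{591}{1092950}$ ($J = \frac{979 - 388}{-1092950} = 591 \left(- \frac{1}{1092950}\right) = - \frac{591}{1092950} \approx -0.00054074$)
$J - 506218 = - \frac{591}{1092950} - 506218 = - \frac{553270963691}{1092950}$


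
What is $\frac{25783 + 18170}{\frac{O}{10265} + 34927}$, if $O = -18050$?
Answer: $\frac{30078503}{23900507} \approx 1.2585$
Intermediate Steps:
$\frac{25783 + 18170}{\frac{O}{10265} + 34927} = \frac{25783 + 18170}{- \frac{18050}{10265} + 34927} = \frac{43953}{\left(-18050\right) \frac{1}{10265} + 34927} = \frac{43953}{- \frac{3610}{2053} + 34927} = \frac{43953}{\frac{71701521}{2053}} = 43953 \cdot \frac{2053}{71701521} = \frac{30078503}{23900507}$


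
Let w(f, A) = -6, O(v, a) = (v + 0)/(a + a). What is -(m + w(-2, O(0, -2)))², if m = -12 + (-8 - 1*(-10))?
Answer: -256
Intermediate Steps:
O(v, a) = v/(2*a) (O(v, a) = v/((2*a)) = v*(1/(2*a)) = v/(2*a))
m = -10 (m = -12 + (-8 + 10) = -12 + 2 = -10)
-(m + w(-2, O(0, -2)))² = -(-10 - 6)² = -1*(-16)² = -1*256 = -256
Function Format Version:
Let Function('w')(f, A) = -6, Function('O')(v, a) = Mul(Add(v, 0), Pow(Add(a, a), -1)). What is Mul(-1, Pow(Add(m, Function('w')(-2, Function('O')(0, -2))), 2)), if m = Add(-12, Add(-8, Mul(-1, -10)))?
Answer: -256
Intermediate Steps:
Function('O')(v, a) = Mul(Rational(1, 2), v, Pow(a, -1)) (Function('O')(v, a) = Mul(v, Pow(Mul(2, a), -1)) = Mul(v, Mul(Rational(1, 2), Pow(a, -1))) = Mul(Rational(1, 2), v, Pow(a, -1)))
m = -10 (m = Add(-12, Add(-8, 10)) = Add(-12, 2) = -10)
Mul(-1, Pow(Add(m, Function('w')(-2, Function('O')(0, -2))), 2)) = Mul(-1, Pow(Add(-10, -6), 2)) = Mul(-1, Pow(-16, 2)) = Mul(-1, 256) = -256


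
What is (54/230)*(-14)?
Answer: -378/115 ≈ -3.2870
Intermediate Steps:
(54/230)*(-14) = (54*(1/230))*(-14) = (27/115)*(-14) = -378/115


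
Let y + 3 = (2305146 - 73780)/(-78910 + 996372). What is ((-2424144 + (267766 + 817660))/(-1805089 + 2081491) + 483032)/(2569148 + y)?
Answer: 4374644672371909/23268064687895754 ≈ 0.18801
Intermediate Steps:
y = -260510/458731 (y = -3 + (2305146 - 73780)/(-78910 + 996372) = -3 + 2231366/917462 = -3 + 2231366*(1/917462) = -3 + 1115683/458731 = -260510/458731 ≈ -0.56789)
((-2424144 + (267766 + 817660))/(-1805089 + 2081491) + 483032)/(2569148 + y) = ((-2424144 + (267766 + 817660))/(-1805089 + 2081491) + 483032)/(2569148 - 260510/458731) = ((-2424144 + 1085426)/276402 + 483032)/(1178547570678/458731) = (-1338718*1/276402 + 483032)*(458731/1178547570678) = (-669359/138201 + 483032)*(458731/1178547570678) = (66754836073/138201)*(458731/1178547570678) = 4374644672371909/23268064687895754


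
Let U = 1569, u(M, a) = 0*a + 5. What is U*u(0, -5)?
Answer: 7845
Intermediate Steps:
u(M, a) = 5 (u(M, a) = 0 + 5 = 5)
U*u(0, -5) = 1569*5 = 7845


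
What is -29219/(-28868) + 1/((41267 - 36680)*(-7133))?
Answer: 19510581769/19276206972 ≈ 1.0122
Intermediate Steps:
-29219/(-28868) + 1/((41267 - 36680)*(-7133)) = -29219*(-1/28868) - 1/7133/4587 = 29219/28868 + (1/4587)*(-1/7133) = 29219/28868 - 1/32719071 = 19510581769/19276206972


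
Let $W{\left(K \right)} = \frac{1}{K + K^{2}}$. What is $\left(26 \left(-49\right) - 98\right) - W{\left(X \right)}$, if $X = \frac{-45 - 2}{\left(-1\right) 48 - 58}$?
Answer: $- \frac{9877288}{7191} \approx -1373.6$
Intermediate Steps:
$X = \frac{47}{106}$ ($X = \frac{-45 + \left(-2 + 0\right)}{-48 - 58} = \frac{-45 - 2}{-106} = \left(-47\right) \left(- \frac{1}{106}\right) = \frac{47}{106} \approx 0.4434$)
$\left(26 \left(-49\right) - 98\right) - W{\left(X \right)} = \left(26 \left(-49\right) - 98\right) - \frac{1}{\frac{47}{106} \left(1 + \frac{47}{106}\right)} = \left(-1274 - 98\right) - \frac{106}{47 \cdot \frac{153}{106}} = -1372 - \frac{106}{47} \cdot \frac{106}{153} = -1372 - \frac{11236}{7191} = - \frac{9877288}{7191}$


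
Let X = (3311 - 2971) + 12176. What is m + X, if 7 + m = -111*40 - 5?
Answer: 8064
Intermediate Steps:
m = -4452 (m = -7 + (-111*40 - 5) = -7 + (-4440 - 5) = -7 - 4445 = -4452)
X = 12516 (X = 340 + 12176 = 12516)
m + X = -4452 + 12516 = 8064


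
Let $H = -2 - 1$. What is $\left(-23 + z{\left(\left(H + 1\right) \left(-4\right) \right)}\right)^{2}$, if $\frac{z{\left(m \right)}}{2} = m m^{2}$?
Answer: $1002001$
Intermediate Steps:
$H = -3$ ($H = -2 - 1 = -3$)
$z{\left(m \right)} = 2 m^{3}$ ($z{\left(m \right)} = 2 m m^{2} = 2 m^{3}$)
$\left(-23 + z{\left(\left(H + 1\right) \left(-4\right) \right)}\right)^{2} = \left(-23 + 2 \left(\left(-3 + 1\right) \left(-4\right)\right)^{3}\right)^{2} = \left(-23 + 2 \left(\left(-2\right) \left(-4\right)\right)^{3}\right)^{2} = \left(-23 + 2 \cdot 8^{3}\right)^{2} = \left(-23 + 2 \cdot 512\right)^{2} = \left(-23 + 1024\right)^{2} = 1001^{2} = 1002001$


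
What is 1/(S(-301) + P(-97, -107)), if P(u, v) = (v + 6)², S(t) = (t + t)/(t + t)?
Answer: 1/10202 ≈ 9.8020e-5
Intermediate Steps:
S(t) = 1 (S(t) = (2*t)/((2*t)) = (2*t)*(1/(2*t)) = 1)
P(u, v) = (6 + v)²
1/(S(-301) + P(-97, -107)) = 1/(1 + (6 - 107)²) = 1/(1 + (-101)²) = 1/(1 + 10201) = 1/10202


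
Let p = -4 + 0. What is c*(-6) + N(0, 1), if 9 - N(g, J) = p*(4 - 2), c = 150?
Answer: -883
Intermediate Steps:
p = -4
N(g, J) = 17 (N(g, J) = 9 - (-4)*(4 - 2) = 9 - (-4)*2 = 9 - 1*(-8) = 9 + 8 = 17)
c*(-6) + N(0, 1) = 150*(-6) + 17 = -900 + 17 = -883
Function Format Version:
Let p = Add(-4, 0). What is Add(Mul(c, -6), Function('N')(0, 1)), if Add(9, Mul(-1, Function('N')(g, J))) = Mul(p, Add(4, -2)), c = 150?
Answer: -883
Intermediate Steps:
p = -4
Function('N')(g, J) = 17 (Function('N')(g, J) = Add(9, Mul(-1, Mul(-4, Add(4, -2)))) = Add(9, Mul(-1, Mul(-4, 2))) = Add(9, Mul(-1, -8)) = Add(9, 8) = 17)
Add(Mul(c, -6), Function('N')(0, 1)) = Add(Mul(150, -6), 17) = Add(-900, 17) = -883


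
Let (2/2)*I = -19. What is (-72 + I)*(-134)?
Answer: 12194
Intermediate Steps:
I = -19
(-72 + I)*(-134) = (-72 - 19)*(-134) = -91*(-134) = 12194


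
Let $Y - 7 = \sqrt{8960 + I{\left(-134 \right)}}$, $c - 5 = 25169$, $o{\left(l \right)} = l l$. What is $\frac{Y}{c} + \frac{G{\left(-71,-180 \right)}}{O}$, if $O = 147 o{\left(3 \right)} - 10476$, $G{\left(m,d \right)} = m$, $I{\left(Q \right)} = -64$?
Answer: $\frac{1851425}{230417622} + \frac{4 \sqrt{139}}{12587} \approx 0.011782$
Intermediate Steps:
$o{\left(l \right)} = l^{2}$
$c = 25174$ ($c = 5 + 25169 = 25174$)
$Y = 7 + 8 \sqrt{139}$ ($Y = 7 + \sqrt{8960 - 64} = 7 + \sqrt{8896} = 7 + 8 \sqrt{139} \approx 101.32$)
$O = -9153$ ($O = 147 \cdot 3^{2} - 10476 = 147 \cdot 9 - 10476 = 1323 - 10476 = -9153$)
$\frac{Y}{c} + \frac{G{\left(-71,-180 \right)}}{O} = \frac{7 + 8 \sqrt{139}}{25174} - \frac{71}{-9153} = \left(7 + 8 \sqrt{139}\right) \frac{1}{25174} - - \frac{71}{9153} = \left(\frac{7}{25174} + \frac{4 \sqrt{139}}{12587}\right) + \frac{71}{9153} = \frac{1851425}{230417622} + \frac{4 \sqrt{139}}{12587}$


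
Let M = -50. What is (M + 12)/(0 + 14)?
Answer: -19/7 ≈ -2.7143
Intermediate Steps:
(M + 12)/(0 + 14) = (-50 + 12)/(0 + 14) = -38/14 = -38*1/14 = -19/7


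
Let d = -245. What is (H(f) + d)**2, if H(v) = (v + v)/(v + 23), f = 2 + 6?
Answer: 57441241/961 ≈ 59772.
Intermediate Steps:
f = 8
H(v) = 2*v/(23 + v) (H(v) = (2*v)/(23 + v) = 2*v/(23 + v))
(H(f) + d)**2 = (2*8/(23 + 8) - 245)**2 = (2*8/31 - 245)**2 = (2*8*(1/31) - 245)**2 = (16/31 - 245)**2 = (-7579/31)**2 = 57441241/961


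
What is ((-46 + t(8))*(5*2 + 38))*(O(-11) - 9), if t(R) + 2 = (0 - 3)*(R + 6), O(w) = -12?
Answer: 90720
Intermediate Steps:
t(R) = -20 - 3*R (t(R) = -2 + (0 - 3)*(R + 6) = -2 - 3*(6 + R) = -2 + (-18 - 3*R) = -20 - 3*R)
((-46 + t(8))*(5*2 + 38))*(O(-11) - 9) = ((-46 + (-20 - 3*8))*(5*2 + 38))*(-12 - 9) = ((-46 + (-20 - 24))*(10 + 38))*(-21) = ((-46 - 44)*48)*(-21) = -90*48*(-21) = -4320*(-21) = 90720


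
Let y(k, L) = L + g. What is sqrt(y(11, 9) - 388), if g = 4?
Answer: 5*I*sqrt(15) ≈ 19.365*I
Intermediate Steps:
y(k, L) = 4 + L (y(k, L) = L + 4 = 4 + L)
sqrt(y(11, 9) - 388) = sqrt((4 + 9) - 388) = sqrt(13 - 388) = sqrt(-375) = 5*I*sqrt(15)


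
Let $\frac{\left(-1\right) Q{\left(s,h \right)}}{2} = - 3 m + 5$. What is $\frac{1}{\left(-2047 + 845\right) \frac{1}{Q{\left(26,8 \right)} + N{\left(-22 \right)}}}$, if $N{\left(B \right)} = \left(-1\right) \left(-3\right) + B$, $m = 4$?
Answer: $\frac{5}{1202} \approx 0.0041597$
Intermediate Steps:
$Q{\left(s,h \right)} = 14$ ($Q{\left(s,h \right)} = - 2 \left(\left(-3\right) 4 + 5\right) = - 2 \left(-12 + 5\right) = \left(-2\right) \left(-7\right) = 14$)
$N{\left(B \right)} = 3 + B$
$\frac{1}{\left(-2047 + 845\right) \frac{1}{Q{\left(26,8 \right)} + N{\left(-22 \right)}}} = \frac{1}{\left(-2047 + 845\right) \frac{1}{14 + \left(3 - 22\right)}} = \frac{1}{\left(-1202\right) \frac{1}{14 - 19}} = \frac{1}{\left(-1202\right) \frac{1}{-5}} = \frac{1}{\left(-1202\right) \left(- \frac{1}{5}\right)} = \frac{1}{\frac{1202}{5}} = \frac{5}{1202}$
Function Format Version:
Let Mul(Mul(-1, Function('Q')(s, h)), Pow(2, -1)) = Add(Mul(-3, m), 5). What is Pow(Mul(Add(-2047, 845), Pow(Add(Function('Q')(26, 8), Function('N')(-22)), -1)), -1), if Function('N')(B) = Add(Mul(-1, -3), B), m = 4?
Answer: Rational(5, 1202) ≈ 0.0041597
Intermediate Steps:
Function('Q')(s, h) = 14 (Function('Q')(s, h) = Mul(-2, Add(Mul(-3, 4), 5)) = Mul(-2, Add(-12, 5)) = Mul(-2, -7) = 14)
Function('N')(B) = Add(3, B)
Pow(Mul(Add(-2047, 845), Pow(Add(Function('Q')(26, 8), Function('N')(-22)), -1)), -1) = Pow(Mul(Add(-2047, 845), Pow(Add(14, Add(3, -22)), -1)), -1) = Pow(Mul(-1202, Pow(Add(14, -19), -1)), -1) = Pow(Mul(-1202, Pow(-5, -1)), -1) = Pow(Mul(-1202, Rational(-1, 5)), -1) = Pow(Rational(1202, 5), -1) = Rational(5, 1202)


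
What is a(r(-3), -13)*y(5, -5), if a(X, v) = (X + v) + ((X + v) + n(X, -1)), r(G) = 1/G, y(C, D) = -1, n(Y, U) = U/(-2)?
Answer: 157/6 ≈ 26.167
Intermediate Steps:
n(Y, U) = -U/2 (n(Y, U) = U*(-½) = -U/2)
a(X, v) = ½ + 2*X + 2*v (a(X, v) = (X + v) + ((X + v) - ½*(-1)) = (X + v) + ((X + v) + ½) = (X + v) + (½ + X + v) = ½ + 2*X + 2*v)
a(r(-3), -13)*y(5, -5) = (½ + 2/(-3) + 2*(-13))*(-1) = (½ + 2*(-⅓) - 26)*(-1) = (½ - ⅔ - 26)*(-1) = -157/6*(-1) = 157/6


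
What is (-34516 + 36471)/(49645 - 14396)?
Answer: 1955/35249 ≈ 0.055463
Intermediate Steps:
(-34516 + 36471)/(49645 - 14396) = 1955/35249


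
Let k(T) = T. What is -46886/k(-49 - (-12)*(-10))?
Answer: 46886/169 ≈ 277.43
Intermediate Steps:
-46886/k(-49 - (-12)*(-10)) = -46886/(-49 - (-12)*(-10)) = -46886/(-49 - 1*120) = -46886/(-49 - 120) = -46886/(-169) = -46886*(-1/169) = 46886/169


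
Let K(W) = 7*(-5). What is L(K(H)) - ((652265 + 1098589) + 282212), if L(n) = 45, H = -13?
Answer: -2033021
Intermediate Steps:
K(W) = -35
L(K(H)) - ((652265 + 1098589) + 282212) = 45 - ((652265 + 1098589) + 282212) = 45 - (1750854 + 282212) = 45 - 1*2033066 = 45 - 2033066 = -2033021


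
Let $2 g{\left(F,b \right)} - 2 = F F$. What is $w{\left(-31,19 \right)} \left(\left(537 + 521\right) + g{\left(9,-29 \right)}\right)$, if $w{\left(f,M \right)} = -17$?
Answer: $- \frac{37383}{2} \approx -18692.0$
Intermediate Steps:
$g{\left(F,b \right)} = 1 + \frac{F^{2}}{2}$ ($g{\left(F,b \right)} = 1 + \frac{F F}{2} = 1 + \frac{F^{2}}{2}$)
$w{\left(-31,19 \right)} \left(\left(537 + 521\right) + g{\left(9,-29 \right)}\right) = - 17 \left(\left(537 + 521\right) + \left(1 + \frac{9^{2}}{2}\right)\right) = - 17 \left(1058 + \left(1 + \frac{1}{2} \cdot 81\right)\right) = - 17 \left(1058 + \left(1 + \frac{81}{2}\right)\right) = - 17 \left(1058 + \frac{83}{2}\right) = \left(-17\right) \frac{2199}{2} = - \frac{37383}{2}$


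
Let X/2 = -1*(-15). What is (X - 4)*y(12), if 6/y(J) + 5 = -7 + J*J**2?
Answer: 1/11 ≈ 0.090909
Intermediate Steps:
y(J) = 6/(-12 + J**3) (y(J) = 6/(-5 + (-7 + J*J**2)) = 6/(-5 + (-7 + J**3)) = 6/(-12 + J**3))
X = 30 (X = 2*(-1*(-15)) = 2*15 = 30)
(X - 4)*y(12) = (30 - 4)*(6/(-12 + 12**3)) = 26*(6/(-12 + 1728)) = 26*(6/1716) = 26*(6*(1/1716)) = 26*(1/286) = 1/11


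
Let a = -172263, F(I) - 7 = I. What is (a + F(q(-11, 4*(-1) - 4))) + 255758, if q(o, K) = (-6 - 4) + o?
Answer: 83481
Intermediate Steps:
q(o, K) = -10 + o
F(I) = 7 + I
(a + F(q(-11, 4*(-1) - 4))) + 255758 = (-172263 + (7 + (-10 - 11))) + 255758 = (-172263 + (7 - 21)) + 255758 = (-172263 - 14) + 255758 = -172277 + 255758 = 83481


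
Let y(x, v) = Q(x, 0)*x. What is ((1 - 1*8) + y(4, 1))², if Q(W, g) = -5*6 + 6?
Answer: 10609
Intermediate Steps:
Q(W, g) = -24 (Q(W, g) = -30 + 6 = -24)
y(x, v) = -24*x
((1 - 1*8) + y(4, 1))² = ((1 - 1*8) - 24*4)² = ((1 - 8) - 96)² = (-7 - 96)² = (-103)² = 10609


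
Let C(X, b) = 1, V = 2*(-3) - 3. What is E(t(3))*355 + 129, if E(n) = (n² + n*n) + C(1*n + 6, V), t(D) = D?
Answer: 6874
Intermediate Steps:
V = -9 (V = -6 - 3 = -9)
E(n) = 1 + 2*n² (E(n) = (n² + n*n) + 1 = (n² + n²) + 1 = 2*n² + 1 = 1 + 2*n²)
E(t(3))*355 + 129 = (1 + 2*3²)*355 + 129 = (1 + 2*9)*355 + 129 = (1 + 18)*355 + 129 = 19*355 + 129 = 6745 + 129 = 6874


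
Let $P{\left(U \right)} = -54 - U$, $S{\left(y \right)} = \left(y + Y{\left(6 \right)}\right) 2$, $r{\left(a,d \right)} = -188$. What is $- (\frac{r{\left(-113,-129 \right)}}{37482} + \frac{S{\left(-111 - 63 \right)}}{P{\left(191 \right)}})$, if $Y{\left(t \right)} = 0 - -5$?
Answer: $- \frac{6311428}{4591545} \approx -1.3746$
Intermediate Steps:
$Y{\left(t \right)} = 5$ ($Y{\left(t \right)} = 0 + 5 = 5$)
$S{\left(y \right)} = 10 + 2 y$ ($S{\left(y \right)} = \left(y + 5\right) 2 = \left(5 + y\right) 2 = 10 + 2 y$)
$- (\frac{r{\left(-113,-129 \right)}}{37482} + \frac{S{\left(-111 - 63 \right)}}{P{\left(191 \right)}}) = - (- \frac{188}{37482} + \frac{10 + 2 \left(-111 - 63\right)}{-54 - 191}) = - (\left(-188\right) \frac{1}{37482} + \frac{10 + 2 \left(-111 - 63\right)}{-54 - 191}) = - (- \frac{94}{18741} + \frac{10 + 2 \left(-174\right)}{-245}) = - (- \frac{94}{18741} + \left(10 - 348\right) \left(- \frac{1}{245}\right)) = - (- \frac{94}{18741} - - \frac{338}{245}) = - (- \frac{94}{18741} + \frac{338}{245}) = \left(-1\right) \frac{6311428}{4591545} = - \frac{6311428}{4591545}$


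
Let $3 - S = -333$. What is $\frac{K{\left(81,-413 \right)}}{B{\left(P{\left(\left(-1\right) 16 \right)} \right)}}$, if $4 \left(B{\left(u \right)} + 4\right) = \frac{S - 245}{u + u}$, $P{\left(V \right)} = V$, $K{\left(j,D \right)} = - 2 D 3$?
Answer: $- \frac{105728}{201} \approx -526.01$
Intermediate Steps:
$S = 336$ ($S = 3 - -333 = 3 + 333 = 336$)
$K{\left(j,D \right)} = - 6 D$
$B{\left(u \right)} = -4 + \frac{91}{8 u}$ ($B{\left(u \right)} = -4 + \frac{\left(336 - 245\right) \frac{1}{u + u}}{4} = -4 + \frac{91 \frac{1}{2 u}}{4} = -4 + \frac{\frac{91}{2} \frac{1}{u}}{4} = -4 + \frac{91}{8 u}$)
$\frac{K{\left(81,-413 \right)}}{B{\left(P{\left(\left(-1\right) 16 \right)} \right)}} = \frac{\left(-6\right) \left(-413\right)}{-4 + \frac{91}{8 \left(\left(-1\right) 16\right)}} = \frac{2478}{-4 + \frac{91}{8 \left(-16\right)}} = \frac{2478}{-4 + \frac{91}{8} \left(- \frac{1}{16}\right)} = \frac{2478}{-4 - \frac{91}{128}} = \frac{2478}{- \frac{603}{128}} = 2478 \left(- \frac{128}{603}\right) = - \frac{105728}{201}$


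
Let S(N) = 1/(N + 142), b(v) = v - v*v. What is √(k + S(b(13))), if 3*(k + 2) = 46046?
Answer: √27071394/42 ≈ 123.88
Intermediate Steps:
k = 46040/3 (k = -2 + (⅓)*46046 = -2 + 46046/3 = 46040/3 ≈ 15347.)
b(v) = v - v²
S(N) = 1/(142 + N)
√(k + S(b(13))) = √(46040/3 + 1/(142 + 13*(1 - 1*13))) = √(46040/3 + 1/(142 + 13*(1 - 13))) = √(46040/3 + 1/(142 + 13*(-12))) = √(46040/3 + 1/(142 - 156)) = √(46040/3 + 1/(-14)) = √(46040/3 - 1/14) = √(644557/42) = √27071394/42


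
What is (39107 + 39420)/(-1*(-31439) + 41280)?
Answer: 78527/72719 ≈ 1.0799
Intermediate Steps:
(39107 + 39420)/(-1*(-31439) + 41280) = 78527/(31439 + 41280) = 78527/72719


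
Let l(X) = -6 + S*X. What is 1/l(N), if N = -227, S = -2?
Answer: 1/448 ≈ 0.0022321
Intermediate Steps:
l(X) = -6 - 2*X
1/l(N) = 1/(-6 - 2*(-227)) = 1/(-6 + 454) = 1/448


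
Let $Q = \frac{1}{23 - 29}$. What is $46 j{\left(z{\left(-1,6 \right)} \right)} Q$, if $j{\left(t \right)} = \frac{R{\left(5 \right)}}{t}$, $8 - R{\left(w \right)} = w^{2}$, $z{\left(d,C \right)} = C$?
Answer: $\frac{391}{18} \approx 21.722$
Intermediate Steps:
$R{\left(w \right)} = 8 - w^{2}$
$Q = - \frac{1}{6}$ ($Q = \frac{1}{-6} = - \frac{1}{6} \approx -0.16667$)
$j{\left(t \right)} = - \frac{17}{t}$ ($j{\left(t \right)} = \frac{8 - 5^{2}}{t} = \frac{8 - 25}{t} = - \frac{17}{t}$)
$46 j{\left(z{\left(-1,6 \right)} \right)} Q = 46 \left(- \frac{17}{6}\right) \left(- \frac{1}{6}\right) = \left(- \frac{391}{3}\right) \left(- \frac{1}{6}\right) = \frac{391}{18}$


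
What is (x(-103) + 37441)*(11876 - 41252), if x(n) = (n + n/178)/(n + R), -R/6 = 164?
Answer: -106404686182944/96743 ≈ -1.0999e+9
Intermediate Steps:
R = -984 (R = -6*164 = -984)
x(n) = 179*n/(178*(-984 + n)) (x(n) = (n + n/178)/(n - 984) = (n + n*(1/178))/(-984 + n) = (n + n/178)/(-984 + n) = (179*n/178)/(-984 + n) = 179*n/(178*(-984 + n)))
(x(-103) + 37441)*(11876 - 41252) = ((179/178)*(-103)/(-984 - 103) + 37441)*(11876 - 41252) = ((179/178)*(-103)/(-1087) + 37441)*(-29376) = ((179/178)*(-103)*(-1/1087) + 37441)*(-29376) = (18437/193486 + 37441)*(-29376) = (7244327763/193486)*(-29376) = -106404686182944/96743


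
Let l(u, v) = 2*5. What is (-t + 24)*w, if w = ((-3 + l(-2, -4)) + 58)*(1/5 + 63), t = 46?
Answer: -90376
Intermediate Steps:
l(u, v) = 10
w = 4108 (w = ((-3 + 10) + 58)*(1/5 + 63) = (7 + 58)*(1/5 + 63) = 65*(316/5) = 4108)
(-t + 24)*w = (-1*46 + 24)*4108 = (-46 + 24)*4108 = -22*4108 = -90376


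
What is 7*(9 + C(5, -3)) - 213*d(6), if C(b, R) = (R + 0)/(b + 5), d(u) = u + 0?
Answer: -12171/10 ≈ -1217.1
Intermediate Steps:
d(u) = u
C(b, R) = R/(5 + b)
7*(9 + C(5, -3)) - 213*d(6) = 7*(9 - 3/(5 + 5)) - 213*6 = 7*(9 - 3/10) - 1278 = 7*(87/10) - 1278 = 609/10 - 1278 = -12171/10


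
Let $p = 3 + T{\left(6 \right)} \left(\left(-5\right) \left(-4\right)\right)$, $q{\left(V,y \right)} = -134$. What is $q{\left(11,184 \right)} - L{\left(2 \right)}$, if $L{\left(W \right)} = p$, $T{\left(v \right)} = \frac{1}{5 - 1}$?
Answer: $-142$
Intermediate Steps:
$T{\left(v \right)} = \frac{1}{4}$
$p = 8$ ($p = 3 + \frac{\left(-5\right) \left(-4\right)}{4} = 3 + \frac{1}{4} \cdot 20 = 3 + 5 = 8$)
$L{\left(W \right)} = 8$
$q{\left(11,184 \right)} - L{\left(2 \right)} = -134 - 8 = -142$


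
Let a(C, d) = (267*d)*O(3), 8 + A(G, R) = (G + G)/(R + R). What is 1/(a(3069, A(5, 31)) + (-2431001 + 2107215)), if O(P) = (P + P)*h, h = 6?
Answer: -31/12373082 ≈ -2.5054e-6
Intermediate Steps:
O(P) = 12*P (O(P) = (P + P)*6 = (2*P)*6 = 12*P)
A(G, R) = -8 + G/R (A(G, R) = -8 + (G + G)/(R + R) = -8 + (2*G)/((2*R)) = -8 + (2*G)*(1/(2*R)) = -8 + G/R)
a(C, d) = 9612*d (a(C, d) = (267*d)*(12*3) = (267*d)*36 = 9612*d)
1/(a(3069, A(5, 31)) + (-2431001 + 2107215)) = 1/(9612*(-8 + 5/31) + (-2431001 + 2107215)) = 1/(9612*(-8 + 5*(1/31)) - 323786) = 1/(9612*(-8 + 5/31) - 323786) = 1/(9612*(-243/31) - 323786) = 1/(-2335716/31 - 323786) = 1/(-12373082/31) = -31/12373082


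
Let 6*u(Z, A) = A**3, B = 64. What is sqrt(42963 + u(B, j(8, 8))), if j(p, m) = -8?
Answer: sqrt(385899)/3 ≈ 207.07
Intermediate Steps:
u(Z, A) = A**3/6
sqrt(42963 + u(B, j(8, 8))) = sqrt(42963 + (1/6)*(-8)**3) = sqrt(42963 + (1/6)*(-512)) = sqrt(42963 - 256/3) = sqrt(128633/3) = sqrt(385899)/3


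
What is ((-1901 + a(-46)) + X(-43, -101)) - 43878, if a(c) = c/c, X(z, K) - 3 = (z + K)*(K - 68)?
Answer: -21439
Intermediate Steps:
X(z, K) = 3 + (-68 + K)*(K + z) (X(z, K) = 3 + (z + K)*(K - 68) = 3 + (K + z)*(-68 + K) = 3 + (-68 + K)*(K + z))
a(c) = 1
((-1901 + a(-46)) + X(-43, -101)) - 43878 = ((-1901 + 1) + (3 + (-101)**2 - 68*(-101) - 68*(-43) - 101*(-43))) - 43878 = (-1900 + (3 + 10201 + 6868 + 2924 + 4343)) - 43878 = (-1900 + 24339) - 43878 = 22439 - 43878 = -21439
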